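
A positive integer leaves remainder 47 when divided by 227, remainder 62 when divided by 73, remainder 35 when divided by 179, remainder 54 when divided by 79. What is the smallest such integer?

From t ≡ 47 (mod 227) write t = 47 + 227s. Substituting into t ≡ 62 (mod 73) gives 227s ≡ 15 (mod 73), and since 8⁻¹ ≡ 64 (mod 73), s ≡ 11. Hence t ≡ 47 + 227·11 = 2544 (mod 16571).
From t ≡ 2544 (mod 16571) write t = 2544 + 16571s. Substituting into t ≡ 35 (mod 179) gives 16571s ≡ 176 (mod 179), and since 103⁻¹ ≡ 73 (mod 179), s ≡ 139. Hence t ≡ 2544 + 16571·139 = 2305913 (mod 2966209).
From t ≡ 2305913 (mod 2966209) write t = 2305913 + 2966209s. Substituting into t ≡ 54 (mod 79) gives 2966209s ≡ 72 (mod 79), and since 75⁻¹ ≡ 59 (mod 79), s ≡ 61. Hence t ≡ 2305913 + 2966209·61 = 183244662 (mod 234330511).

183244662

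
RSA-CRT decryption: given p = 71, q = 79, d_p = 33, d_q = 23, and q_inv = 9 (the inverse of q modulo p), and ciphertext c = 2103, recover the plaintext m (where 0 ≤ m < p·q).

269

m₁ = c^(d_p) mod p: c ≡ 44 (mod 71), and 44^33 mod 71 = 56.
m₂ = c^(d_q) mod q: c ≡ 49 (mod 79), and 49^23 mod 79 = 32.
h = q_inv·(m₁ − m₂) mod p = 9·(56 − 32) mod 71 = 3.
m = m₂ + h·q = 32 + 3·79 = 269.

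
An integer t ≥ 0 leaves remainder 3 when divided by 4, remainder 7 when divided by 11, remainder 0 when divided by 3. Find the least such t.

The moduli are pairwise coprime; N = 4·11·3 = 132.
N/4 = 33; 33 ≡ 1 (mod 4), inverse 1.
N/11 = 12; 12 ≡ 1 (mod 11), inverse 1.
N/3 = 44; 44 ≡ 2 (mod 3); 2·2 ≡ 1, so inverse 2.
t ≡ 3·33·1 + 7·12·1 + 0·44·2 = 183.
183 mod 132 = 51.

51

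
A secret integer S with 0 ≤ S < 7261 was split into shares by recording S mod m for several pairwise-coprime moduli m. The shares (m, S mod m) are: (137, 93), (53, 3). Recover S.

From S ≡ 93 (mod 137) write S = 93 + 137t. Substituting into S ≡ 3 (mod 53) gives 137t ≡ 16 (mod 53), and since 31⁻¹ ≡ 12 (mod 53), t ≡ 33. Hence S ≡ 93 + 137·33 = 4614 (mod 7261).

4614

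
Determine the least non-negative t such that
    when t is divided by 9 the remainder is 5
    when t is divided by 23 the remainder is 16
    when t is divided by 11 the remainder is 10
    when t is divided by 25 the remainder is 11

The moduli are pairwise coprime; N = 9·23·11·25 = 56925.
N/9 = 6325; 6325 ≡ 7 (mod 9); 7·4 ≡ 1, so inverse 4.
N/23 = 2475; 2475 ≡ 14 (mod 23); 14·5 ≡ 1, so inverse 5.
N/11 = 5175; 5175 ≡ 5 (mod 11); 5·9 ≡ 1, so inverse 9.
N/25 = 2277; 2277 ≡ 2 (mod 25); 2·13 ≡ 1, so inverse 13.
t ≡ 5·6325·4 + 16·2475·5 + 10·5175·9 + 11·2277·13 = 1115861.
1115861 mod 56925 = 34286.

34286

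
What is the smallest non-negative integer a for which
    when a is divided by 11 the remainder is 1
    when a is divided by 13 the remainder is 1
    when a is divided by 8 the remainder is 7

287

The moduli are pairwise coprime; N = 11·13·8 = 1144.
N/11 = 104; 104 ≡ 5 (mod 11); 5·9 ≡ 1, so inverse 9.
N/13 = 88; 88 ≡ 10 (mod 13); 10·4 ≡ 1, so inverse 4.
N/8 = 143; 143 ≡ 7 (mod 8); 7·7 ≡ 1, so inverse 7.
a ≡ 1·104·9 + 1·88·4 + 7·143·7 = 8295.
8295 mod 1144 = 287.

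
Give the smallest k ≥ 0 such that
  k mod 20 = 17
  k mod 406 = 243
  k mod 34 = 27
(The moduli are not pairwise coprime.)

64797

gcd(20, 406) = 2 and 2 | (243 − 17), so the pair is consistent; merging gives k ≡ 3897 (mod 4060), where 4060 = lcm(20, 406).
gcd(4060, 34) = 2 and 2 | (27 − 3897), so the pair is consistent; merging gives k ≡ 64797 (mod 69020), where 69020 = lcm(4060, 34).
The solution is unique modulo lcm(20, 406, 34) = 69020.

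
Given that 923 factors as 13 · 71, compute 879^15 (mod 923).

616

Mod 13: 879 ≡ 8; by Fermat, exponent reduces to 15 mod 12 = 3; 8^3 ≡ 5 (mod 13).
Mod 71: 879 ≡ 27; 27^15 ≡ 48 (mod 71).
Combine by CRT: x ≡ 5 (mod 13), x ≡ 48 (mod 71) ⇒ x ≡ 616 (mod 923).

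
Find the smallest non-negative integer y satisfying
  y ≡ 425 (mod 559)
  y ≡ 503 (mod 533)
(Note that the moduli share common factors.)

Combine the congruences pairwise.
gcd(559, 533) = 13 and 13 | (503 − 425), so the pair is consistent; merging gives y ≡ 2102 (mod 22919), where 22919 = lcm(559, 533).
The solution is unique modulo lcm(559, 533) = 22919.

2102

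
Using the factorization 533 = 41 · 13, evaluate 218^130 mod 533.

419

Mod 41: 218 ≡ 13; by Fermat, exponent reduces to 130 mod 40 = 10; 13^10 ≡ 9 (mod 41).
Mod 13: 218 ≡ 10; by Fermat, exponent reduces to 130 mod 12 = 10; 10^10 ≡ 3 (mod 13).
Combine by CRT: x ≡ 9 (mod 41), x ≡ 3 (mod 13) ⇒ x ≡ 419 (mod 533).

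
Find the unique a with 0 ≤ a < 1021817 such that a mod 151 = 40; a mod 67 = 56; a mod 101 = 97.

The moduli are pairwise coprime; N = 151·67·101 = 1021817.
N/151 = 6767; 6767 ≡ 123 (mod 151); 123·124 ≡ 1, so inverse 124.
N/67 = 15251; 15251 ≡ 42 (mod 67); 42·8 ≡ 1, so inverse 8.
N/101 = 10117; 10117 ≡ 17 (mod 101); 17·6 ≡ 1, so inverse 6.
a ≡ 40·6767·124 + 56·15251·8 + 97·10117·6 = 46284862.
46284862 mod 1021817 = 303097.

303097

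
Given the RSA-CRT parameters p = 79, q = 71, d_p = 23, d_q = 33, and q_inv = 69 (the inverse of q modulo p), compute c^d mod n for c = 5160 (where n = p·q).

m₁ = c^(d_p) mod p: c ≡ 25 (mod 79), and 25^23 mod 79 = 73.
m₂ = c^(d_q) mod q: c ≡ 48 (mod 71), and 48^33 mod 71 = 20.
h = q_inv·(m₁ − m₂) mod p = 69·(73 − 20) mod 79 = 23.
m = m₂ + h·q = 20 + 23·71 = 1653.

1653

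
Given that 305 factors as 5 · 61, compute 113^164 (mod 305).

156

Mod 5: 113 ≡ 3; since 4 | 164, by Fermat 3^164 ≡ 1 (mod 5).
Mod 61: 113 ≡ 52; by Fermat, exponent reduces to 164 mod 60 = 44; 52^44 ≡ 34 (mod 61).
Combine by CRT: x ≡ 1 (mod 5), x ≡ 34 (mod 61) ⇒ x ≡ 156 (mod 305).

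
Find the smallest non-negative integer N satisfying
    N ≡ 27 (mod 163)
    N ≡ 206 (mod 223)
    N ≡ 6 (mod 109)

From N ≡ 27 (mod 163) write N = 27 + 163t. Substituting into N ≡ 206 (mod 223) gives 163t ≡ 179 (mod 223), and since 163⁻¹ ≡ 26 (mod 223), t ≡ 194. Hence N ≡ 27 + 163·194 = 31649 (mod 36349).
From N ≡ 31649 (mod 36349) write N = 31649 + 36349t. Substituting into N ≡ 6 (mod 109) gives 36349t ≡ 76 (mod 109), and since 52⁻¹ ≡ 65 (mod 109), t ≡ 35. Hence N ≡ 31649 + 36349·35 = 1303864 (mod 3962041).

1303864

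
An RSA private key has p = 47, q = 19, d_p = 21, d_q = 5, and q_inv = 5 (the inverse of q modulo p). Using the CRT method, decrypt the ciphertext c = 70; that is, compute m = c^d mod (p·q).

90

m₁ = c^(d_p) mod p: c ≡ 23 (mod 47), and 23^21 mod 47 = 43.
m₂ = c^(d_q) mod q: c ≡ 13 (mod 19), and 13^5 mod 19 = 14.
h = q_inv·(m₁ − m₂) mod p = 5·(43 − 14) mod 47 = 4.
m = m₂ + h·q = 14 + 4·19 = 90.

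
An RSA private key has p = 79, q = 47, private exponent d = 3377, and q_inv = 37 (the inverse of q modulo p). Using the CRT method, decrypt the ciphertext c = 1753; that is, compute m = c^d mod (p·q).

d_p = d mod (p−1) = 3377 mod 78 = 23; d_q = d mod (q−1) = 19.
m₁ = c^(d_p) mod p: c ≡ 15 (mod 79), and 15^23 mod 79 = 61.
m₂ = c^(d_q) mod q: c ≡ 14 (mod 47), and 14^19 mod 47 = 36.
h = q_inv·(m₁ − m₂) mod p = 37·(61 − 36) mod 79 = 56.
m = m₂ + h·q = 36 + 56·47 = 2668.

2668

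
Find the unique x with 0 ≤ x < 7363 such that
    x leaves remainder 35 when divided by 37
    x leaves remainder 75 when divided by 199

From x ≡ 35 (mod 37) write x = 35 + 37t. Substituting into x ≡ 75 (mod 199) gives 37t ≡ 40 (mod 199), and since 37⁻¹ ≡ 156 (mod 199), t ≡ 71. Hence x ≡ 35 + 37·71 = 2662 (mod 7363).

2662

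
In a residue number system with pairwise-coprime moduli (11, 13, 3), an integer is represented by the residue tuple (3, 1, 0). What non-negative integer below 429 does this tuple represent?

The moduli are pairwise coprime; N = 11·13·3 = 429.
N/11 = 39; 39 ≡ 6 (mod 11); 6·2 ≡ 1, so inverse 2.
N/13 = 33; 33 ≡ 7 (mod 13); 7·2 ≡ 1, so inverse 2.
N/3 = 143; 143 ≡ 2 (mod 3); 2·2 ≡ 1, so inverse 2.
x ≡ 3·39·2 + 1·33·2 + 0·143·2 = 300.
300 mod 429 = 300.

300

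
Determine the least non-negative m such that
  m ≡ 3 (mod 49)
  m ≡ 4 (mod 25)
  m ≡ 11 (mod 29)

4854

From m ≡ 3 (mod 49) write m = 3 + 49t. Substituting into m ≡ 4 (mod 25) gives 49t ≡ 1 (mod 25), and since 24⁻¹ ≡ 24 (mod 25), t ≡ 24. Hence m ≡ 3 + 49·24 = 1179 (mod 1225).
From m ≡ 1179 (mod 1225) write m = 1179 + 1225t. Substituting into m ≡ 11 (mod 29) gives 1225t ≡ 21 (mod 29), and since 7⁻¹ ≡ 25 (mod 29), t ≡ 3. Hence m ≡ 1179 + 1225·3 = 4854 (mod 35525).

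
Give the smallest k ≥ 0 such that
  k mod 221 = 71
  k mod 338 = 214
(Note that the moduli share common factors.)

gcd(221, 338) = 13 and 13 | (214 − 71), so the pair is consistent; merging gives k ≡ 4270 (mod 5746), where 5746 = lcm(221, 338).
The solution is unique modulo lcm(221, 338) = 5746.

4270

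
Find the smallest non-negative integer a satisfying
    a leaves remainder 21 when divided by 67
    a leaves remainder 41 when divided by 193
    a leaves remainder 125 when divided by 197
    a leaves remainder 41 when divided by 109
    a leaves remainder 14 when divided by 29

6224680045

The moduli are pairwise coprime; N = 67·193·197·109·29 = 8052353527.
N/67 = 120184381; 120184381 ≡ 49 (mod 67); 49·26 ≡ 1, so inverse 26.
N/193 = 41722039; 41722039 ≡ 71 (mod 193); 71·87 ≡ 1, so inverse 87.
N/197 = 40874891; 40874891 ≡ 149 (mod 197); 149·119 ≡ 1, so inverse 119.
N/109 = 73874803; 73874803 ≡ 53 (mod 109); 53·72 ≡ 1, so inverse 72.
N/29 = 277667363; 277667363 ≡ 19 (mod 29); 19·26 ≡ 1, so inverse 26.
a ≡ 21·120184381·26 + 41·41722039·87 + 125·40874891·119 + 41·73874803·72 + 14·277667363·26 = 1141606527352.
1141606527352 mod 8052353527 = 6224680045.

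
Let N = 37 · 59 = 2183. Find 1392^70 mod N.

Mod 37: 1392 ≡ 23; by Fermat, exponent reduces to 70 mod 36 = 34; 23^34 ≡ 27 (mod 37).
Mod 59: 1392 ≡ 35; by Fermat, exponent reduces to 70 mod 58 = 12; 35^12 ≡ 15 (mod 59).
Combine by CRT: x ≡ 27 (mod 37), x ≡ 15 (mod 59) ⇒ x ≡ 841 (mod 2183).

841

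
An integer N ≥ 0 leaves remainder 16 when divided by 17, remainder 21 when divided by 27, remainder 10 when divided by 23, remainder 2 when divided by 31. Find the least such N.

72759

The moduli are pairwise coprime; M = 17·27·23·31 = 327267.
M/17 = 19251; 19251 ≡ 7 (mod 17); 7·5 ≡ 1, so inverse 5.
M/27 = 12121; 12121 ≡ 25 (mod 27); 25·13 ≡ 1, so inverse 13.
M/23 = 14229; 14229 ≡ 15 (mod 23); 15·20 ≡ 1, so inverse 20.
M/31 = 10557; 10557 ≡ 17 (mod 31); 17·11 ≡ 1, so inverse 11.
N ≡ 16·19251·5 + 21·12121·13 + 10·14229·20 + 2·10557·11 = 7927167.
7927167 mod 327267 = 72759.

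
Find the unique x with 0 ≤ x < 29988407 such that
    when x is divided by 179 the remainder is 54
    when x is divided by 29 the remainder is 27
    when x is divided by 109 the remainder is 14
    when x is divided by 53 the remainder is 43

20703910

The moduli are pairwise coprime; N = 179·29·109·53 = 29988407.
N/179 = 167533; 167533 ≡ 168 (mod 179); 168·65 ≡ 1, so inverse 65.
N/29 = 1034083; 1034083 ≡ 1 (mod 29), inverse 1.
N/109 = 275123; 275123 ≡ 7 (mod 109); 7·78 ≡ 1, so inverse 78.
N/53 = 565819; 565819 ≡ 44 (mod 53); 44·47 ≡ 1, so inverse 47.
x ≡ 54·167533·65 + 27·1034083·1 + 14·275123·78 + 43·565819·47 = 2059915586.
2059915586 mod 29988407 = 20703910.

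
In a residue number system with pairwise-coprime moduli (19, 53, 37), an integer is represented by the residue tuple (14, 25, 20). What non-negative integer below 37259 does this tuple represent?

The moduli are pairwise coprime; N = 19·53·37 = 37259.
N/19 = 1961; 1961 ≡ 4 (mod 19); 4·5 ≡ 1, so inverse 5.
N/53 = 703; 703 ≡ 14 (mod 53); 14·19 ≡ 1, so inverse 19.
N/37 = 1007; 1007 ≡ 8 (mod 37); 8·14 ≡ 1, so inverse 14.
x ≡ 14·1961·5 + 25·703·19 + 20·1007·14 = 753155.
753155 mod 37259 = 7975.

7975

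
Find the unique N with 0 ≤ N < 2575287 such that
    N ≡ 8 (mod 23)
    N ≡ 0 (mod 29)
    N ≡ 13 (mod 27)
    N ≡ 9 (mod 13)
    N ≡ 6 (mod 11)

2308081

Combine the congruences pairwise.
From N ≡ 8 (mod 23) write N = 8 + 23t. Substituting into N ≡ 0 (mod 29) gives 23t ≡ 21 (mod 29), and since 23⁻¹ ≡ 24 (mod 29), t ≡ 11. Hence N ≡ 8 + 23·11 = 261 (mod 667).
From N ≡ 261 (mod 667) write N = 261 + 667t. Substituting into N ≡ 13 (mod 27) gives 667t ≡ 22 (mod 27), and since 19⁻¹ ≡ 10 (mod 27), t ≡ 4. Hence N ≡ 261 + 667·4 = 2929 (mod 18009).
From N ≡ 2929 (mod 18009) write N = 2929 + 18009t. Substituting into N ≡ 9 (mod 13) gives 18009t ≡ 5 (mod 13), and since 4⁻¹ ≡ 10 (mod 13), t ≡ 11. Hence N ≡ 2929 + 18009·11 = 201028 (mod 234117).
From N ≡ 201028 (mod 234117) write N = 201028 + 234117t. Substituting into N ≡ 6 (mod 11) gives 234117t ≡ 3 (mod 11), and since 4⁻¹ ≡ 3 (mod 11), t ≡ 9. Hence N ≡ 201028 + 234117·9 = 2308081 (mod 2575287).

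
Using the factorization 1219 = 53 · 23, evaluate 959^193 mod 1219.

510

Mod 53: 959 ≡ 5; by Fermat, exponent reduces to 193 mod 52 = 37; 5^37 ≡ 33 (mod 53).
Mod 23: 959 ≡ 16; by Fermat, exponent reduces to 193 mod 22 = 17; 16^17 ≡ 4 (mod 23).
Combine by CRT: x ≡ 33 (mod 53), x ≡ 4 (mod 23) ⇒ x ≡ 510 (mod 1219).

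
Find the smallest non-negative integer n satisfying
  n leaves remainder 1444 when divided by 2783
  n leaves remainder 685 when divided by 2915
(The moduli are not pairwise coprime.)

Combine the congruences pairwise.
gcd(2783, 2915) = 11 and 11 | (685 − 1444), so the pair is consistent; merging gives n ≡ 201820 (mod 737495), where 737495 = lcm(2783, 2915).
The solution is unique modulo lcm(2783, 2915) = 737495.

201820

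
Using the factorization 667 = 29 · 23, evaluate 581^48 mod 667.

146

Mod 29: 581 ≡ 1; by Fermat, exponent reduces to 48 mod 28 = 20; 1^20 ≡ 1 (mod 29).
Mod 23: 581 ≡ 6; by Fermat, exponent reduces to 48 mod 22 = 4; 6^4 ≡ 8 (mod 23).
Combine by CRT: x ≡ 1 (mod 29), x ≡ 8 (mod 23) ⇒ x ≡ 146 (mod 667).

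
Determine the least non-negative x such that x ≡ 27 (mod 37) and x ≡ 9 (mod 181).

2543

From x ≡ 27 (mod 37) write x = 27 + 37t. Substituting into x ≡ 9 (mod 181) gives 37t ≡ 163 (mod 181), and since 37⁻¹ ≡ 137 (mod 181), t ≡ 68. Hence x ≡ 27 + 37·68 = 2543 (mod 6697).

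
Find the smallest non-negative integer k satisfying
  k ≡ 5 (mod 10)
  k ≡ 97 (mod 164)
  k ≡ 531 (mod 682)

gcd(10, 164) = 2 and 2 | (97 − 5), so the pair is consistent; merging gives k ≡ 425 (mod 820), where 820 = lcm(10, 164).
gcd(820, 682) = 2 and 2 | (531 − 425), so the pair is consistent; merging gives k ≡ 264465 (mod 279620), where 279620 = lcm(820, 682).
The solution is unique modulo lcm(10, 164, 682) = 279620.

264465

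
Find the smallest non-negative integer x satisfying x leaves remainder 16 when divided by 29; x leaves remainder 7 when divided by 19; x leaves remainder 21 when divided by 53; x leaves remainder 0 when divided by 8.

95368

Combine the congruences pairwise.
From x ≡ 16 (mod 29) write x = 16 + 29t. Substituting into x ≡ 7 (mod 19) gives 29t ≡ 10 (mod 19), and since 10⁻¹ ≡ 2 (mod 19), t ≡ 1. Hence x ≡ 16 + 29·1 = 45 (mod 551).
From x ≡ 45 (mod 551) write x = 45 + 551t. Substituting into x ≡ 21 (mod 53) gives 551t ≡ 29 (mod 53), and since 21⁻¹ ≡ 48 (mod 53), t ≡ 14. Hence x ≡ 45 + 551·14 = 7759 (mod 29203).
From x ≡ 7759 (mod 29203) write x = 7759 + 29203t. Substituting into x ≡ 0 (mod 8) gives 29203t ≡ 1 (mod 8), and since 3⁻¹ ≡ 3 (mod 8), t ≡ 3. Hence x ≡ 7759 + 29203·3 = 95368 (mod 233624).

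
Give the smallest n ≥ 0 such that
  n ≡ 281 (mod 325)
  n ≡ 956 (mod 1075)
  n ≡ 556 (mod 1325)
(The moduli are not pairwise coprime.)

gcd(325, 1075) = 25 and 25 | (956 − 281), so the pair is consistent; merging gives n ≡ 4181 (mod 13975), where 13975 = lcm(325, 1075).
gcd(13975, 1325) = 25 and 25 | (556 − 4181), so the pair is consistent; merging gives n ≡ 674981 (mod 740675), where 740675 = lcm(13975, 1325).
The solution is unique modulo lcm(325, 1075, 1325) = 740675.

674981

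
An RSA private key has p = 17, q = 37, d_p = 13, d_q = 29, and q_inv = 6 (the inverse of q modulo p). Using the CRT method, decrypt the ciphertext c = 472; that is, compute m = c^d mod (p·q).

30

m₁ = c^(d_p) mod p: c ≡ 13 (mod 17), and 13^13 mod 17 = 13.
m₂ = c^(d_q) mod q: c ≡ 28 (mod 37), and 28^29 mod 37 = 30.
h = q_inv·(m₁ − m₂) mod p = 6·(13 − 30) mod 17 = 0.
m = m₂ + h·q = 30 + 0·37 = 30.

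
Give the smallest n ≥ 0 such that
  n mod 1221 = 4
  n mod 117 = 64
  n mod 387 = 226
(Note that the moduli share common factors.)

gcd(1221, 117) = 3 and 3 | (64 − 4), so the pair is consistent; merging gives n ≡ 37855 (mod 47619), where 47619 = lcm(1221, 117).
gcd(47619, 387) = 9 and 9 | (226 − 37855), so the pair is consistent; merging gives n ≡ 1847377 (mod 2047617), where 2047617 = lcm(47619, 387).
The solution is unique modulo lcm(1221, 117, 387) = 2047617.

1847377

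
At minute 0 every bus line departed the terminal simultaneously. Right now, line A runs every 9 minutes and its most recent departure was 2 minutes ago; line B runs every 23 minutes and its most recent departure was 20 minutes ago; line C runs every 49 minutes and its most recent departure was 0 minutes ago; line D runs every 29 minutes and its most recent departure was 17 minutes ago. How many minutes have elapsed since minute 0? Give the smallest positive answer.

The moduli are pairwise coprime; N = 9·23·49·29 = 294147.
N/9 = 32683; 32683 ≡ 4 (mod 9); 4·7 ≡ 1, so inverse 7.
N/23 = 12789; 12789 ≡ 1 (mod 23), inverse 1.
N/49 = 6003; 6003 ≡ 25 (mod 49); 25·2 ≡ 1, so inverse 2.
N/29 = 10143; 10143 ≡ 22 (mod 29); 22·4 ≡ 1, so inverse 4.
t ≡ 2·32683·7 + 20·12789·1 + 0·6003·2 + 17·10143·4 = 1403066.
1403066 mod 294147 = 226478.

226478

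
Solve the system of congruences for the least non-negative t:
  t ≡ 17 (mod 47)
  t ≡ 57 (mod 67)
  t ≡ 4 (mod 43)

From t ≡ 17 (mod 47) write t = 17 + 47s. Substituting into t ≡ 57 (mod 67) gives 47s ≡ 40 (mod 67), and since 47⁻¹ ≡ 10 (mod 67), s ≡ 65. Hence t ≡ 17 + 47·65 = 3072 (mod 3149).
From t ≡ 3072 (mod 3149) write t = 3072 + 3149s. Substituting into t ≡ 4 (mod 43) gives 3149s ≡ 28 (mod 43), and since 10⁻¹ ≡ 13 (mod 43), s ≡ 20. Hence t ≡ 3072 + 3149·20 = 66052 (mod 135407).

66052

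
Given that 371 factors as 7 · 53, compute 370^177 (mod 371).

Mod 7: 370 ≡ 6; by Fermat, exponent reduces to 177 mod 6 = 3; 6^3 ≡ 6 (mod 7).
Mod 53: 370 ≡ 52; by Fermat, exponent reduces to 177 mod 52 = 21; 52^21 ≡ 52 (mod 53).
Combine by CRT: x ≡ 6 (mod 7), x ≡ 52 (mod 53) ⇒ x ≡ 370 (mod 371).

370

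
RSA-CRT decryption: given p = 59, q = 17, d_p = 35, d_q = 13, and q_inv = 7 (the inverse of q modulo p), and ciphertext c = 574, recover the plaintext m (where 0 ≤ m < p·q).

319

m₁ = c^(d_p) mod p: c ≡ 43 (mod 59), and 43^35 mod 59 = 24.
m₂ = c^(d_q) mod q: c ≡ 13 (mod 17), and 13^13 mod 17 = 13.
h = q_inv·(m₁ − m₂) mod p = 7·(24 − 13) mod 59 = 18.
m = m₂ + h·q = 13 + 18·17 = 319.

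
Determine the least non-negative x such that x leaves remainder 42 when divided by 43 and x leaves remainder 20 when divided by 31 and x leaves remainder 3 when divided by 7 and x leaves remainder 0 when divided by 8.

The moduli are pairwise coprime; N = 43·31·7·8 = 74648.
N/43 = 1736; 1736 ≡ 16 (mod 43); 16·35 ≡ 1, so inverse 35.
N/31 = 2408; 2408 ≡ 21 (mod 31); 21·3 ≡ 1, so inverse 3.
N/7 = 10664; 10664 ≡ 3 (mod 7); 3·5 ≡ 1, so inverse 5.
N/8 = 9331; 9331 ≡ 3 (mod 8); 3·3 ≡ 1, so inverse 3.
x ≡ 42·1736·35 + 20·2408·3 + 3·10664·5 + 0·9331·3 = 2856360.
2856360 mod 74648 = 19736.

19736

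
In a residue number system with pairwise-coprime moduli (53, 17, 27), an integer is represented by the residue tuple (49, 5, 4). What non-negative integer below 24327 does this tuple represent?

The moduli are pairwise coprime; N = 53·17·27 = 24327.
N/53 = 459; 459 ≡ 35 (mod 53); 35·50 ≡ 1, so inverse 50.
N/17 = 1431; 1431 ≡ 3 (mod 17); 3·6 ≡ 1, so inverse 6.
N/27 = 901; 901 ≡ 10 (mod 27); 10·19 ≡ 1, so inverse 19.
x ≡ 49·459·50 + 5·1431·6 + 4·901·19 = 1235956.
1235956 mod 24327 = 19606.

19606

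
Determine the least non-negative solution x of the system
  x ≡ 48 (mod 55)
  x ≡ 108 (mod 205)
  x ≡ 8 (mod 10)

gcd(55, 205) = 5 and 5 | (108 − 48), so the pair is consistent; merging gives x ≡ 928 (mod 2255), where 2255 = lcm(55, 205).
gcd(2255, 10) = 5 and 5 | (8 − 928), so the pair is consistent; merging gives x ≡ 928 (mod 4510), where 4510 = lcm(2255, 10).
The solution is unique modulo lcm(55, 205, 10) = 4510.

928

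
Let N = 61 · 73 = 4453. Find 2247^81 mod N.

2554

Mod 61: 2247 ≡ 51; by Fermat, exponent reduces to 81 mod 60 = 21; 51^21 ≡ 53 (mod 61).
Mod 73: 2247 ≡ 57; by Fermat, exponent reduces to 81 mod 72 = 9; 57^9 ≡ 72 (mod 73).
Combine by CRT: x ≡ 53 (mod 61), x ≡ 72 (mod 73) ⇒ x ≡ 2554 (mod 4453).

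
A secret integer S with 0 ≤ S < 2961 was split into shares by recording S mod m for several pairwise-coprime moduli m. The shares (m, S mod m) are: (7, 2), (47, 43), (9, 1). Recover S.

From S ≡ 2 (mod 7) write S = 2 + 7t. Substituting into S ≡ 43 (mod 47) gives 7t ≡ 41 (mod 47), and since 7⁻¹ ≡ 27 (mod 47), t ≡ 26. Hence S ≡ 2 + 7·26 = 184 (mod 329).
From S ≡ 184 (mod 329) write S = 184 + 329t. Substituting into S ≡ 1 (mod 9) gives 329t ≡ 6 (mod 9), and since 5⁻¹ ≡ 2 (mod 9), t ≡ 3. Hence S ≡ 184 + 329·3 = 1171 (mod 2961).

1171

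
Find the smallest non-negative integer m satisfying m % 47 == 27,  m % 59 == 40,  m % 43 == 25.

116211

The moduli are pairwise coprime; N = 47·59·43 = 119239.
N/47 = 2537; 2537 ≡ 46 (mod 47); 46·46 ≡ 1, so inverse 46.
N/59 = 2021; 2021 ≡ 15 (mod 59); 15·4 ≡ 1, so inverse 4.
N/43 = 2773; 2773 ≡ 21 (mod 43); 21·41 ≡ 1, so inverse 41.
m ≡ 27·2537·46 + 40·2021·4 + 25·2773·41 = 6316639.
6316639 mod 119239 = 116211.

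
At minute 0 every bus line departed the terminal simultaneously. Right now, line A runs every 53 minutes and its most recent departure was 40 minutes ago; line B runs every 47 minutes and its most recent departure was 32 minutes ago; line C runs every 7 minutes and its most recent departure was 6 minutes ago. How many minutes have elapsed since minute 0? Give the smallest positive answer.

From t ≡ 40 (mod 53) write t = 40 + 53s. Substituting into t ≡ 32 (mod 47) gives 53s ≡ 39 (mod 47), and since 6⁻¹ ≡ 8 (mod 47), s ≡ 30. Hence t ≡ 40 + 53·30 = 1630 (mod 2491).
From t ≡ 1630 (mod 2491) write t = 1630 + 2491s. Substituting into t ≡ 6 (mod 7) gives 2491s ≡ 0 (mod 7), and since 6⁻¹ ≡ 6 (mod 7), s ≡ 0. Hence t ≡ 1630 + 2491·0 = 1630 (mod 17437).

1630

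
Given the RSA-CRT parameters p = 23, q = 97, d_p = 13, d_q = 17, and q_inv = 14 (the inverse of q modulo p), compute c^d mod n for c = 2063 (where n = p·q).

739

m₁ = c^(d_p) mod p: c ≡ 16 (mod 23), and 16^13 mod 23 = 3.
m₂ = c^(d_q) mod q: c ≡ 26 (mod 97), and 26^17 mod 97 = 60.
h = q_inv·(m₁ − m₂) mod p = 14·(3 − 60) mod 23 = 7.
m = m₂ + h·q = 60 + 7·97 = 739.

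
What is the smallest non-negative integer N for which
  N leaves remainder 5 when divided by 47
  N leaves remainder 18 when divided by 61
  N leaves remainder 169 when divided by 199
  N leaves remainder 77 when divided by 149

25237548

The moduli are pairwise coprime; M = 47·61·199·149 = 85009417.
M/47 = 1808711; 1808711 ≡ 10 (mod 47); 10·33 ≡ 1, so inverse 33.
M/61 = 1393597; 1393597 ≡ 52 (mod 61); 52·27 ≡ 1, so inverse 27.
M/199 = 427183; 427183 ≡ 129 (mod 199); 129·54 ≡ 1, so inverse 54.
M/149 = 570533; 570533 ≡ 12 (mod 149); 12·87 ≡ 1, so inverse 87.
N ≡ 5·1808711·33 + 18·1393597·27 + 169·427183·54 + 77·570533·87 = 8696198082.
8696198082 mod 85009417 = 25237548.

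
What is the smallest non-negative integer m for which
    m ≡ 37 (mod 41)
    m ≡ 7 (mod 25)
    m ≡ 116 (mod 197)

148457

From m ≡ 37 (mod 41) write m = 37 + 41t. Substituting into m ≡ 7 (mod 25) gives 41t ≡ 20 (mod 25), and since 16⁻¹ ≡ 11 (mod 25), t ≡ 20. Hence m ≡ 37 + 41·20 = 857 (mod 1025).
From m ≡ 857 (mod 1025) write m = 857 + 1025t. Substituting into m ≡ 116 (mod 197) gives 1025t ≡ 47 (mod 197), and since 40⁻¹ ≡ 133 (mod 197), t ≡ 144. Hence m ≡ 857 + 1025·144 = 148457 (mod 201925).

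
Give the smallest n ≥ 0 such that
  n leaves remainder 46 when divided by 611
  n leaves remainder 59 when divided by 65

gcd(611, 65) = 13 and 13 | (59 − 46), so the pair is consistent; merging gives n ≡ 1879 (mod 3055), where 3055 = lcm(611, 65).
The solution is unique modulo lcm(611, 65) = 3055.

1879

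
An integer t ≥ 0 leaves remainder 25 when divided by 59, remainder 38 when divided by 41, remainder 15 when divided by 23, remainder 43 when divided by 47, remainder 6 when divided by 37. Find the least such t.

61991915

From t ≡ 25 (mod 59) write t = 25 + 59s. Substituting into t ≡ 38 (mod 41) gives 59s ≡ 13 (mod 41), and since 18⁻¹ ≡ 16 (mod 41), s ≡ 3. Hence t ≡ 25 + 59·3 = 202 (mod 2419).
From t ≡ 202 (mod 2419) write t = 202 + 2419s. Substituting into t ≡ 15 (mod 23) gives 2419s ≡ 20 (mod 23), and since 4⁻¹ ≡ 6 (mod 23), s ≡ 5. Hence t ≡ 202 + 2419·5 = 12297 (mod 55637).
From t ≡ 12297 (mod 55637) write t = 12297 + 55637s. Substituting into t ≡ 43 (mod 47) gives 55637s ≡ 13 (mod 47), and since 36⁻¹ ≡ 17 (mod 47), s ≡ 33. Hence t ≡ 12297 + 55637·33 = 1848318 (mod 2614939).
From t ≡ 1848318 (mod 2614939) write t = 1848318 + 2614939s. Substituting into t ≡ 6 (mod 37) gives 2614939s ≡ 23 (mod 37), and since 1⁻¹ ≡ 1 (mod 37), s ≡ 23. Hence t ≡ 1848318 + 2614939·23 = 61991915 (mod 96752743).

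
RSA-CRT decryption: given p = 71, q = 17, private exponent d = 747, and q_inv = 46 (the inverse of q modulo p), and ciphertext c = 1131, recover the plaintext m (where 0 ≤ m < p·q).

d_p = d mod (p−1) = 747 mod 70 = 47; d_q = d mod (q−1) = 11.
m₁ = c^(d_p) mod p: c ≡ 66 (mod 71), and 66^47 mod 71 = 46.
m₂ = c^(d_q) mod q: c ≡ 9 (mod 17), and 9^11 mod 17 = 15.
h = q_inv·(m₁ − m₂) mod p = 46·(46 − 15) mod 71 = 6.
m = m₂ + h·q = 15 + 6·17 = 117.

117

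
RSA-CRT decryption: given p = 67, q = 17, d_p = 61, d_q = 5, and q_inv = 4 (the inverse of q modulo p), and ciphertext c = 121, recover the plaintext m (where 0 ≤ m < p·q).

83

m₁ = c^(d_p) mod p: c ≡ 54 (mod 67), and 54^61 mod 67 = 16.
m₂ = c^(d_q) mod q: c ≡ 2 (mod 17), and 2^5 mod 17 = 15.
h = q_inv·(m₁ − m₂) mod p = 4·(16 − 15) mod 67 = 4.
m = m₂ + h·q = 15 + 4·17 = 83.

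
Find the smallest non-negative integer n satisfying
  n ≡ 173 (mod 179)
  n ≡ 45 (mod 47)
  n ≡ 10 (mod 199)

Combine the congruences pairwise.
From n ≡ 173 (mod 179) write n = 173 + 179t. Substituting into n ≡ 45 (mod 47) gives 179t ≡ 13 (mod 47), and since 38⁻¹ ≡ 26 (mod 47), t ≡ 9. Hence n ≡ 173 + 179·9 = 1784 (mod 8413).
From n ≡ 1784 (mod 8413) write n = 1784 + 8413t. Substituting into n ≡ 10 (mod 199) gives 8413t ≡ 17 (mod 199), and since 55⁻¹ ≡ 76 (mod 199), t ≡ 98. Hence n ≡ 1784 + 8413·98 = 826258 (mod 1674187).

826258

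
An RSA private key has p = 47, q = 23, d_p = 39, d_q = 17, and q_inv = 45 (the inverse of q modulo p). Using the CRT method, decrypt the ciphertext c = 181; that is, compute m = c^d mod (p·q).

214

m₁ = c^(d_p) mod p: c ≡ 40 (mod 47), and 40^39 mod 47 = 26.
m₂ = c^(d_q) mod q: c ≡ 20 (mod 23), and 20^17 mod 23 = 7.
h = q_inv·(m₁ − m₂) mod p = 45·(26 − 7) mod 47 = 9.
m = m₂ + h·q = 7 + 9·23 = 214.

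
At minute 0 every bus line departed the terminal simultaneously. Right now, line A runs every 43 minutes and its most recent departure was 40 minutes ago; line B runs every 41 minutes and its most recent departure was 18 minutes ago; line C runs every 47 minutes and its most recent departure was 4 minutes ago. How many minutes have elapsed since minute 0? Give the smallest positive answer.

The moduli are pairwise coprime; N = 43·41·47 = 82861.
N/43 = 1927; 1927 ≡ 35 (mod 43); 35·16 ≡ 1, so inverse 16.
N/41 = 2021; 2021 ≡ 12 (mod 41); 12·24 ≡ 1, so inverse 24.
N/47 = 1763; 1763 ≡ 24 (mod 47); 24·2 ≡ 1, so inverse 2.
t ≡ 40·1927·16 + 18·2021·24 + 4·1763·2 = 2120456.
2120456 mod 82861 = 48931.

48931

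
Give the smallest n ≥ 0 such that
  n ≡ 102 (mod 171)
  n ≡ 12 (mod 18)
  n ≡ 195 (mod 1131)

Combine the congruences pairwise.
gcd(171, 18) = 9 and 9 | (12 − 102), so the pair is consistent; merging gives n ≡ 102 (mod 342), where 342 = lcm(171, 18).
gcd(342, 1131) = 3 and 3 | (195 − 102), so the pair is consistent; merging gives n ≡ 69186 (mod 128934), where 128934 = lcm(342, 1131).
The solution is unique modulo lcm(171, 18, 1131) = 128934.

69186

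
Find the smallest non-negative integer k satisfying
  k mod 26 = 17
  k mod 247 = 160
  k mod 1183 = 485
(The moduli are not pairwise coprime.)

35975

gcd(26, 247) = 13 and 13 | (160 − 17), so the pair is consistent; merging gives k ≡ 407 (mod 494), where 494 = lcm(26, 247).
gcd(494, 1183) = 13 and 13 | (485 − 407), so the pair is consistent; merging gives k ≡ 35975 (mod 44954), where 44954 = lcm(494, 1183).
The solution is unique modulo lcm(26, 247, 1183) = 44954.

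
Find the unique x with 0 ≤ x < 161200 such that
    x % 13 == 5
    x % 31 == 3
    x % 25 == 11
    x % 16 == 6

52486

The moduli are pairwise coprime; N = 13·31·25·16 = 161200.
N/13 = 12400; 12400 ≡ 11 (mod 13); 11·6 ≡ 1, so inverse 6.
N/31 = 5200; 5200 ≡ 23 (mod 31); 23·27 ≡ 1, so inverse 27.
N/25 = 6448; 6448 ≡ 23 (mod 25); 23·12 ≡ 1, so inverse 12.
N/16 = 10075; 10075 ≡ 11 (mod 16); 11·3 ≡ 1, so inverse 3.
x ≡ 5·12400·6 + 3·5200·27 + 11·6448·12 + 6·10075·3 = 1825686.
1825686 mod 161200 = 52486.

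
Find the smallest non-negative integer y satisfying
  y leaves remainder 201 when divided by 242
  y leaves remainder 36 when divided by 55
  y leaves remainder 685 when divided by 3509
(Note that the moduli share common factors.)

14721

Combine the congruences pairwise.
gcd(242, 55) = 11 and 11 | (36 − 201), so the pair is consistent; merging gives y ≡ 201 (mod 1210), where 1210 = lcm(242, 55).
gcd(1210, 3509) = 121 and 121 | (685 − 201), so the pair is consistent; merging gives y ≡ 14721 (mod 35090), where 35090 = lcm(1210, 3509).
The solution is unique modulo lcm(242, 55, 3509) = 35090.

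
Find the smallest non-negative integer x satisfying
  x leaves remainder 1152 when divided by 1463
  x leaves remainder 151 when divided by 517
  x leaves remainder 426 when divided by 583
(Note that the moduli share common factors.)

1281277

gcd(1463, 517) = 11 and 11 | (151 − 1152), so the pair is consistent; merging gives x ≡ 43579 (mod 68761), where 68761 = lcm(1463, 517).
gcd(68761, 583) = 11 and 11 | (426 − 43579), so the pair is consistent; merging gives x ≡ 1281277 (mod 3644333), where 3644333 = lcm(68761, 583).
The solution is unique modulo lcm(1463, 517, 583) = 3644333.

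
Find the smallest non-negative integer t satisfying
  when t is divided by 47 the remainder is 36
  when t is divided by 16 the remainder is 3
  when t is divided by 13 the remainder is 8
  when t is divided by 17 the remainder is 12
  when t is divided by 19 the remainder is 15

From t ≡ 36 (mod 47) write t = 36 + 47s. Substituting into t ≡ 3 (mod 16) gives 47s ≡ 15 (mod 16), and since 15⁻¹ ≡ 15 (mod 16), s ≡ 1. Hence t ≡ 36 + 47·1 = 83 (mod 752).
From t ≡ 83 (mod 752) write t = 83 + 752s. Substituting into t ≡ 8 (mod 13) gives 752s ≡ 3 (mod 13), and since 11⁻¹ ≡ 6 (mod 13), s ≡ 5. Hence t ≡ 83 + 752·5 = 3843 (mod 9776).
From t ≡ 3843 (mod 9776) write t = 3843 + 9776s. Substituting into t ≡ 12 (mod 17) gives 9776s ≡ 11 (mod 17), and since 1⁻¹ ≡ 1 (mod 17), s ≡ 11. Hence t ≡ 3843 + 9776·11 = 111379 (mod 166192).
From t ≡ 111379 (mod 166192) write t = 111379 + 166192s. Substituting into t ≡ 15 (mod 19) gives 166192s ≡ 14 (mod 19), and since 18⁻¹ ≡ 18 (mod 19), s ≡ 5. Hence t ≡ 111379 + 166192·5 = 942339 (mod 3157648).

942339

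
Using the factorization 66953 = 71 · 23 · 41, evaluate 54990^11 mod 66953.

Mod 71: 54990 ≡ 36; 36^11 ≡ 58 (mod 71).
Mod 23: 54990 ≡ 20; 20^11 ≡ 22 (mod 23).
Mod 41: 54990 ≡ 9; 9^11 ≡ 32 (mod 41).
Combine by CRT: x ≡ 58 (mod 71), x ≡ 22 (mod 23), x ≡ 32 (mod 41) ⇒ x ≡ 51036 (mod 66953).

51036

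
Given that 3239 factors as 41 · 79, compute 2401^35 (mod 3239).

2090

Mod 41: 2401 ≡ 23; 23^35 ≡ 40 (mod 41).
Mod 79: 2401 ≡ 31; 31^35 ≡ 36 (mod 79).
Combine by CRT: x ≡ 40 (mod 41), x ≡ 36 (mod 79) ⇒ x ≡ 2090 (mod 3239).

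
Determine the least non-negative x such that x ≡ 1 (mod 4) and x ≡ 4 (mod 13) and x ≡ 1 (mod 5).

From x ≡ 1 (mod 4) write x = 1 + 4t. Substituting into x ≡ 4 (mod 13) gives 4t ≡ 3 (mod 13), and since 4⁻¹ ≡ 10 (mod 13), t ≡ 4. Hence x ≡ 1 + 4·4 = 17 (mod 52).
From x ≡ 17 (mod 52) write x = 17 + 52t. Substituting into x ≡ 1 (mod 5) gives 52t ≡ 4 (mod 5), and since 2⁻¹ ≡ 3 (mod 5), t ≡ 2. Hence x ≡ 17 + 52·2 = 121 (mod 260).

121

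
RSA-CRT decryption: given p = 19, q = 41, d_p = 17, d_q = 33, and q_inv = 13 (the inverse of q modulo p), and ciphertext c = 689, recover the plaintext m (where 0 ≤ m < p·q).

61

m₁ = c^(d_p) mod p: c ≡ 5 (mod 19), and 5^17 mod 19 = 4.
m₂ = c^(d_q) mod q: c ≡ 33 (mod 41), and 33^33 mod 41 = 20.
h = q_inv·(m₁ − m₂) mod p = 13·(4 − 20) mod 19 = 1.
m = m₂ + h·q = 20 + 1·41 = 61.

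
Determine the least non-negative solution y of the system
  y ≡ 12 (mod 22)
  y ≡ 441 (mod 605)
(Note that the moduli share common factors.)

1046

gcd(22, 605) = 11 and 11 | (441 − 12), so the pair is consistent; merging gives y ≡ 1046 (mod 1210), where 1210 = lcm(22, 605).
The solution is unique modulo lcm(22, 605) = 1210.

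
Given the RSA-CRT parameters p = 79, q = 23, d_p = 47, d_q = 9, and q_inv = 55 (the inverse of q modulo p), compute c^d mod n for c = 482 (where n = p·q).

1724

m₁ = c^(d_p) mod p: c ≡ 8 (mod 79), and 8^47 mod 79 = 65.
m₂ = c^(d_q) mod q: c ≡ 22 (mod 23), and 22^9 mod 23 = 22.
h = q_inv·(m₁ − m₂) mod p = 55·(65 − 22) mod 79 = 74.
m = m₂ + h·q = 22 + 74·23 = 1724.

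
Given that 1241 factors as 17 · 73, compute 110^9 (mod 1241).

Mod 17: 110 ≡ 8; 8^9 ≡ 8 (mod 17).
Mod 73: 110 ≡ 37; 37^9 ≡ 1 (mod 73).
Combine by CRT: x ≡ 8 (mod 17), x ≡ 1 (mod 73) ⇒ x ≡ 1096 (mod 1241).

1096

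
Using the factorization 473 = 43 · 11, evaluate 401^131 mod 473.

Mod 43: 401 ≡ 14; by Fermat, exponent reduces to 131 mod 42 = 5; 14^5 ≡ 23 (mod 43).
Mod 11: 401 ≡ 5; by Fermat, exponent reduces to 131 mod 10 = 1; 5^1 ≡ 5 (mod 11).
Combine by CRT: x ≡ 23 (mod 43), x ≡ 5 (mod 11) ⇒ x ≡ 324 (mod 473).

324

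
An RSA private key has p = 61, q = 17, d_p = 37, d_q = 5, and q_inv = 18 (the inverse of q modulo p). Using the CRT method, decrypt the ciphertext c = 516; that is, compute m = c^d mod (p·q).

160

m₁ = c^(d_p) mod p: c ≡ 28 (mod 61), and 28^37 mod 61 = 38.
m₂ = c^(d_q) mod q: c ≡ 6 (mod 17), and 6^5 mod 17 = 7.
h = q_inv·(m₁ − m₂) mod p = 18·(38 − 7) mod 61 = 9.
m = m₂ + h·q = 7 + 9·17 = 160.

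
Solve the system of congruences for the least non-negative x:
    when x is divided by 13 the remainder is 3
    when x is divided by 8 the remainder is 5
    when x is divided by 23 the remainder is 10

861

The moduli are pairwise coprime; N = 13·8·23 = 2392.
N/13 = 184; 184 ≡ 2 (mod 13); 2·7 ≡ 1, so inverse 7.
N/8 = 299; 299 ≡ 3 (mod 8); 3·3 ≡ 1, so inverse 3.
N/23 = 104; 104 ≡ 12 (mod 23); 12·2 ≡ 1, so inverse 2.
x ≡ 3·184·7 + 5·299·3 + 10·104·2 = 10429.
10429 mod 2392 = 861.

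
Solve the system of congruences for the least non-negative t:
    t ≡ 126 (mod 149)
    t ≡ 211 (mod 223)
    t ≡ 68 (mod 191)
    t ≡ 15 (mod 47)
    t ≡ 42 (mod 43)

9328485144

The moduli are pairwise coprime; N = 149·223·191·47·43 = 12825987497.
N/149 = 86080453; 86080453 ≡ 24 (mod 149); 24·118 ≡ 1, so inverse 118.
N/223 = 57515639; 57515639 ≡ 148 (mod 223); 148·110 ≡ 1, so inverse 110.
N/191 = 67151767; 67151767 ≡ 178 (mod 191); 178·44 ≡ 1, so inverse 44.
N/47 = 272893351; 272893351 ≡ 24 (mod 47); 24·2 ≡ 1, so inverse 2.
N/43 = 298278779; 298278779 ≡ 34 (mod 43); 34·19 ≡ 1, so inverse 19.
t ≡ 126·86080453·118 + 211·57515639·110 + 68·67151767·44 + 15·272893351·2 + 42·298278779·19 = 3061913509430.
3061913509430 mod 12825987497 = 9328485144.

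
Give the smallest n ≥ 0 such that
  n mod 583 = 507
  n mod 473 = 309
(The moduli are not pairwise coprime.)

gcd(583, 473) = 11 and 11 | (309 − 507), so the pair is consistent; merging gives n ≡ 14499 (mod 25069), where 25069 = lcm(583, 473).
The solution is unique modulo lcm(583, 473) = 25069.

14499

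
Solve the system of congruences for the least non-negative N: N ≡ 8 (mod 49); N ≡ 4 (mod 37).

From N ≡ 8 (mod 49) write N = 8 + 49t. Substituting into N ≡ 4 (mod 37) gives 49t ≡ 33 (mod 37), and since 12⁻¹ ≡ 34 (mod 37), t ≡ 12. Hence N ≡ 8 + 49·12 = 596 (mod 1813).

596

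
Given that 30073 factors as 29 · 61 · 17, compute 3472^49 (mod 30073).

Mod 29: 3472 ≡ 21; by Fermat, exponent reduces to 49 mod 28 = 21; 21^21 ≡ 17 (mod 29).
Mod 61: 3472 ≡ 56; 56^49 ≡ 15 (mod 61).
Mod 17: 3472 ≡ 4; by Fermat, exponent reduces to 49 mod 16 = 1; 4^1 ≡ 4 (mod 17).
Combine by CRT: x ≡ 17 (mod 29), x ≡ 15 (mod 61), x ≡ 4 (mod 17) ⇒ x ≡ 18925 (mod 30073).

18925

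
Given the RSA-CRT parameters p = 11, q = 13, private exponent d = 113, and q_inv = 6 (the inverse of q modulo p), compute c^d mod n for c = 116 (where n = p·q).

51

d_p = d mod (p−1) = 113 mod 10 = 3; d_q = d mod (q−1) = 5.
m₁ = c^(d_p) mod p: c ≡ 6 (mod 11), and 6^3 mod 11 = 7.
m₂ = c^(d_q) mod q: c ≡ 12 (mod 13), and 12^5 mod 13 = 12.
h = q_inv·(m₁ − m₂) mod p = 6·(7 − 12) mod 11 = 3.
m = m₂ + h·q = 12 + 3·13 = 51.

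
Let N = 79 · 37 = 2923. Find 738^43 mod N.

1019

Mod 79: 738 ≡ 27; 27^43 ≡ 71 (mod 79).
Mod 37: 738 ≡ 35; by Fermat, exponent reduces to 43 mod 36 = 7; 35^7 ≡ 20 (mod 37).
Combine by CRT: x ≡ 71 (mod 79), x ≡ 20 (mod 37) ⇒ x ≡ 1019 (mod 2923).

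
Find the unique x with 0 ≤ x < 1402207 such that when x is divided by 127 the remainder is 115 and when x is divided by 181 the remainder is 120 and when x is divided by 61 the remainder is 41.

1205218

The moduli are pairwise coprime; N = 127·181·61 = 1402207.
N/127 = 11041; 11041 ≡ 119 (mod 127); 119·111 ≡ 1, so inverse 111.
N/181 = 7747; 7747 ≡ 145 (mod 181); 145·5 ≡ 1, so inverse 5.
N/61 = 22987; 22987 ≡ 51 (mod 61); 51·6 ≡ 1, so inverse 6.
x ≡ 115·11041·111 + 120·7747·5 + 41·22987·6 = 151241367.
151241367 mod 1402207 = 1205218.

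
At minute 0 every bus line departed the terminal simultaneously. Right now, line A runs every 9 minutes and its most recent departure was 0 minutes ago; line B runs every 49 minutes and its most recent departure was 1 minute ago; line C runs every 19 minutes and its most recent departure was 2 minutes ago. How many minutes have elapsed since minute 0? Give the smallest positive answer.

The moduli are pairwise coprime; N = 9·49·19 = 8379.
N/9 = 931; 931 ≡ 4 (mod 9); 4·7 ≡ 1, so inverse 7.
N/49 = 171; 171 ≡ 24 (mod 49); 24·47 ≡ 1, so inverse 47.
N/19 = 441; 441 ≡ 4 (mod 19); 4·5 ≡ 1, so inverse 5.
t ≡ 0·931·7 + 1·171·47 + 2·441·5 = 12447.
12447 mod 8379 = 4068.

4068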